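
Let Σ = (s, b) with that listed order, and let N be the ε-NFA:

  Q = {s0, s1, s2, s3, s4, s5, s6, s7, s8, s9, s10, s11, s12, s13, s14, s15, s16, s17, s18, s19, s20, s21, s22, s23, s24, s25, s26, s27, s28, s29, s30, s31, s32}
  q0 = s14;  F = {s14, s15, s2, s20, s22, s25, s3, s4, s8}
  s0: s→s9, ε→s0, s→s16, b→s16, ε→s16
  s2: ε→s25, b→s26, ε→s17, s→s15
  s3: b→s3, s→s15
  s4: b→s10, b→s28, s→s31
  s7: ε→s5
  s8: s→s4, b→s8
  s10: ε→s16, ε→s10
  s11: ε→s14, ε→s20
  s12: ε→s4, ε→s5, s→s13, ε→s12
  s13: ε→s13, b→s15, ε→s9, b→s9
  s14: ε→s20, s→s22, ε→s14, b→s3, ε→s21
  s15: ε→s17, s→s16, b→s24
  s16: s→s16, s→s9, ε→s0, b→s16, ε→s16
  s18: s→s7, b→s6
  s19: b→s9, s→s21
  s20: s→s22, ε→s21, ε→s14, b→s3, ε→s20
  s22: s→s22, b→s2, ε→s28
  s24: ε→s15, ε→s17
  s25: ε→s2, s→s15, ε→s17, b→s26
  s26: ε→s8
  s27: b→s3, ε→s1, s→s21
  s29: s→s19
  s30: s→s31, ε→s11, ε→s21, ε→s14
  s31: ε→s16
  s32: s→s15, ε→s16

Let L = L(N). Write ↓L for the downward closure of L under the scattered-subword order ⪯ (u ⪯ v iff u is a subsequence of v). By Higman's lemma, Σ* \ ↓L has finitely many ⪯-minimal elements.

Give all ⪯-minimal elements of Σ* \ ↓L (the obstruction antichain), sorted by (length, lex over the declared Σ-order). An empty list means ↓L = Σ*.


min(Σ*\↓L) = [bss, sbbsb].

|Q|=33, |F|=9, |δ|=72 (35 ε).
min D↑ (8 st, q0=0, F={6}): 0:s→1,b→2 1:s→1,b→3 2:s→4,b→2 3:s→4,b→5 4:s→6,b→4 5:s→7,b→5 6:s→6,b→6 7:s→6,b→6 [Hopcroft].
'bss': run [19, 15, 10, 4] end={s0,s16,s31,s9} rej; 3/3 deletions ∈↓L.
'sbbsb': |S_i|=[19, 15, 14, 12, 7, 5] end={s0,s10,s16,s28,s9} ∉↓L; 5/5 deletions ∈↓L.
2 minimals (antichain).


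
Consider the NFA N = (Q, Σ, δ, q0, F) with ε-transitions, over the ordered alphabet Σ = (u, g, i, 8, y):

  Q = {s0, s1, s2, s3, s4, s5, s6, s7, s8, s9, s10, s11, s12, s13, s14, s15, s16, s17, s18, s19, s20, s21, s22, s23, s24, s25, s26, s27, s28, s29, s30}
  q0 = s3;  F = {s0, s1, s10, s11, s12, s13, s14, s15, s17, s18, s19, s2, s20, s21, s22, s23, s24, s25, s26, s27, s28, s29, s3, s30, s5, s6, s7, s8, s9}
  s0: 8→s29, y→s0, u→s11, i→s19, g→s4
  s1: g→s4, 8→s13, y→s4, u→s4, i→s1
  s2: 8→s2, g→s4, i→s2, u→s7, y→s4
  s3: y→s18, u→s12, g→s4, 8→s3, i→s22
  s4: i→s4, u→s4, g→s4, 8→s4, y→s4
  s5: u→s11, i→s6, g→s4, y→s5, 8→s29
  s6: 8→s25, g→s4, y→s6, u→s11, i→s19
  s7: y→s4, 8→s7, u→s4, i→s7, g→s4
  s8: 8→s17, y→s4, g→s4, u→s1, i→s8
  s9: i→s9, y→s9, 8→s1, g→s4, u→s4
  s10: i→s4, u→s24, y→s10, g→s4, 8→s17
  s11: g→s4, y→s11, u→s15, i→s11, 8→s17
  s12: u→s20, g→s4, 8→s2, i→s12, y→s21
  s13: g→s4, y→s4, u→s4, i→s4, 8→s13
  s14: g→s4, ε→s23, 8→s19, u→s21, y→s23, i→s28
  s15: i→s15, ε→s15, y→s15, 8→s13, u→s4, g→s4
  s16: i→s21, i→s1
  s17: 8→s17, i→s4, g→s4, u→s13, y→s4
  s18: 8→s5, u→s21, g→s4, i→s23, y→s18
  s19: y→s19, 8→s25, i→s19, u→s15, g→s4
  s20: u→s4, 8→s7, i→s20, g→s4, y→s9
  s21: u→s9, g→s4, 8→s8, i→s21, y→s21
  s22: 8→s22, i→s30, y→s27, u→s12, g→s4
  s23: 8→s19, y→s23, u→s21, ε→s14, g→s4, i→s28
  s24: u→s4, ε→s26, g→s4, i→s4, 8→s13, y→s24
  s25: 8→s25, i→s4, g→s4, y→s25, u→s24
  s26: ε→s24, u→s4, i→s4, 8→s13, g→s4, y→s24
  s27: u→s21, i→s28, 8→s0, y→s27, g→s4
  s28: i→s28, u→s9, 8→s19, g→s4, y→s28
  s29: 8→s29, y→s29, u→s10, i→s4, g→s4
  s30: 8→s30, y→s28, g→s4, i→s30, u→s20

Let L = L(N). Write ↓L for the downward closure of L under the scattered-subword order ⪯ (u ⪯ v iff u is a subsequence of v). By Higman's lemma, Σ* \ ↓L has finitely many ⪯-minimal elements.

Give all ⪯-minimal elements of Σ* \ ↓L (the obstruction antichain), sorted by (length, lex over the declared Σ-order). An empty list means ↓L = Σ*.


|Q|=31, |F|=29, |δ|=157 (5 ε).
min D↑ (28 st, q0=0, F={2}): 0:u→1,g→2,i→3,8→0,y→4 1:u→5,g→2,i→1,8→6,y→7 2:u→2,g→2,i→2,8→2,y→2 3:u→1,g→2,i→8,8→3,y→9 4:u→7,g→2,i→10,8→11,y→4 5:u→2,g→2,i→5,8→12,y→13 6:u→12,g→2,i→6,8→6,y→2 7:u→13,g→2,i→7,8→14,y→7 8:u→5,g→2,i→8,8→8,y→15 9:u→7,g→2,i→15,8→16,y→9 10:u→7,g→2,i→15,8→17,y→10 11:u→18,g→2,i→19,8→20,y→11 12:u→2,g→2,i→12,8→12,y→2 13:u→2,g→2,i→13,8→21,y→13 14:u→21,g→2,i→14,8→22,y→2 15:u→13,g→2,i→15,8→17,y→15 16:u→18,g→2,i→17,8→20,y→16 17:u→23,g→2,i→17,8→24,y→17 18:u→23,g→2,i→18,8→22,y→18 19:u→18,g→2,i→17,8→24,y→19 20:u→25,g→2,i→2,8→20,y→20 21:u→2,g→2,i→21,8→26,y→2 22:u→26,g→2,i→2,8→22,y→2 23:u→2,g→2,i→23,8→26,y→23 24:u→27,g→2,i→2,8→24,y→24 25:u→27,g→2,i→2,8→22,y→25 26:u→2,g→2,i→2,8→26,y→2 27:u→2,g→2,i→2,8→26,y→27 [Hopcroft].
'g': N↓-sim [30, 1] end={s4} — reject; 1/1 del acc.
'uuu': run [30, 16, 9, 1] end={s4} ∉↓L; 3/3 del acc.
'u8y': run [30, 16, 7, 1] end={s4} rej; 3/3 del acc.
'iiuu': |S_i|=[30, 27, 19, 9, 1] end={s4} ∉↓L; 4/4 deletions ∈↓L.
'y88i': N↓-sim [30, 23, 16, 8, 1] end={s4} — reject; 4/4 del acc.
'yi8uu': run [30, 23, 17, 10, 6, 1] end={s4} rej; 5/5 single-dels accept.
6 words, ⪯-incomp.

A = [g, uuu, u8y, iiuu, y88i, yi8uu].


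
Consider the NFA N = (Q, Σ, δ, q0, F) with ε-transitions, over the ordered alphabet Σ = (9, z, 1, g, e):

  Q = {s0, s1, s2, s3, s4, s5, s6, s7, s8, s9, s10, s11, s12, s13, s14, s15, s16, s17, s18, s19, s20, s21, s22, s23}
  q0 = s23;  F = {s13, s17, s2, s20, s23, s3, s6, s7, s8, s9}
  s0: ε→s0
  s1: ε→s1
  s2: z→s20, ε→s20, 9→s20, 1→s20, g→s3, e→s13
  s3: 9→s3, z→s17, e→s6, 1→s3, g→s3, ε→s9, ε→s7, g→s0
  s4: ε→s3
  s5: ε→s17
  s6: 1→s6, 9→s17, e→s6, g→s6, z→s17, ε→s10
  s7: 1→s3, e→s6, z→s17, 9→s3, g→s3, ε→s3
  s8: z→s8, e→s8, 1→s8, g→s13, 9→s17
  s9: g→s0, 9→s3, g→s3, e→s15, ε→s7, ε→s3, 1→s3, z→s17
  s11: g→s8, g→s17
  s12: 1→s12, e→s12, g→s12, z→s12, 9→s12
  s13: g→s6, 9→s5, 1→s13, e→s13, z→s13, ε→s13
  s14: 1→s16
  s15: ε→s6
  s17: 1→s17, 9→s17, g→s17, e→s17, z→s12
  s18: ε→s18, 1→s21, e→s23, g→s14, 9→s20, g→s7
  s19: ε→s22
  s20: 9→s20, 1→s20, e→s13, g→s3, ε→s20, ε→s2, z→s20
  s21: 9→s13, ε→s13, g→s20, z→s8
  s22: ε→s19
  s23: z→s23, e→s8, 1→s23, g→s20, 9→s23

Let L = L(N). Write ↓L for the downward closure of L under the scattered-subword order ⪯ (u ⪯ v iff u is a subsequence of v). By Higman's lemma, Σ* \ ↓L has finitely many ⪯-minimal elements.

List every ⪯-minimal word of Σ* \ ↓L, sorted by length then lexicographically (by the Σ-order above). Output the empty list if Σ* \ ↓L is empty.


A = [e9z, ggzz].

|Q|=24, |F|=10, |δ|=87 (19 ε).
min D↑ (8 st, q0=0, F={7}): 0:9→0,z→0,1→0,g→1,e→2 1:9→1,z→1,1→1,g→3,e→4 2:9→5,z→2,1→2,g→4,e→2 3:9→3,z→5,1→3,g→3,e→6 4:9→5,z→4,1→4,g→6,e→4 5:9→5,z→7,1→5,g→5,e→5 6:9→5,z→5,1→6,g→6,e→6 7:9→7,z→7,1→7,g→7,e→7 [Hopcroft].
'e9z': |S_i|=[15, 8, 3, 1] end={s12} rej; 3/3 deletions ∈↓L.
'ggzz': |S_i|=[15, 13, 9, 2, 1] end={s12} — reject; 4/4 single-dels accept.
2 words, ⪯-incomp.


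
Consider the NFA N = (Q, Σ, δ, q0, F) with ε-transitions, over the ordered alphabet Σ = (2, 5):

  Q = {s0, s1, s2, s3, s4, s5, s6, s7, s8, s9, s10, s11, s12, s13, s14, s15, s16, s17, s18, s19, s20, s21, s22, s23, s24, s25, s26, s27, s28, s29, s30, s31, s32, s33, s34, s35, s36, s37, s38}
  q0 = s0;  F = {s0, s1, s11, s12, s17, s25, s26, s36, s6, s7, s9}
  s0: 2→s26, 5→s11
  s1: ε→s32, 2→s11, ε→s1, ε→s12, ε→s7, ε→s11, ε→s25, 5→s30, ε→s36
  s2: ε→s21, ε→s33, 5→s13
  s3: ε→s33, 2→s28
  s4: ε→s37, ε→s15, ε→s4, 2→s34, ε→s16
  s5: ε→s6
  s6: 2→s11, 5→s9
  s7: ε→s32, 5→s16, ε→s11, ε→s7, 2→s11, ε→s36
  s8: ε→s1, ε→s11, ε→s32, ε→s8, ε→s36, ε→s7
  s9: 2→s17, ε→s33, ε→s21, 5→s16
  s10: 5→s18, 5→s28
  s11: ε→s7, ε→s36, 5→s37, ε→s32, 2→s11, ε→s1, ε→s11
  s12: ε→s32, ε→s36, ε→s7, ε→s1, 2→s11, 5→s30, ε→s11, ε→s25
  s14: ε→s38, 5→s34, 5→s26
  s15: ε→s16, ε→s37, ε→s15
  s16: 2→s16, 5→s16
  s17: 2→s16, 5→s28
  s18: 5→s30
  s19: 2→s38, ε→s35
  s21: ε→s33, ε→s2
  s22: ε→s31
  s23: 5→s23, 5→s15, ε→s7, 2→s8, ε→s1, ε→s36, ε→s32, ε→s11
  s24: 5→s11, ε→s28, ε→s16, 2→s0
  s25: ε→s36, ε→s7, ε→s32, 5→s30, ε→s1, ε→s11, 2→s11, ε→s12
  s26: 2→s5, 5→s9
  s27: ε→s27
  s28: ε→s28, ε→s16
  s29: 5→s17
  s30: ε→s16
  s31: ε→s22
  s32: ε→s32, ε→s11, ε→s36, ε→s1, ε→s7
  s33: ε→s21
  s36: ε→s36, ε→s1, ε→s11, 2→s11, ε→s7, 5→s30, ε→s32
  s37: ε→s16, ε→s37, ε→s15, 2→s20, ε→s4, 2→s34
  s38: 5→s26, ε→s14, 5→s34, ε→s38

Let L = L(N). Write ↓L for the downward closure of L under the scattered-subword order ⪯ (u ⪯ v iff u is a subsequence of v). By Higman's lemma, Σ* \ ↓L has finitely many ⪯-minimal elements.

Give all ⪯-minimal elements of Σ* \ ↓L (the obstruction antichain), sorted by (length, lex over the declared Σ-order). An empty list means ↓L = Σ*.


min(Σ*\↓L) = [55, 2225, 2522].

|Q|=39, |F|=11, |δ|=124 (81 ε).
min D↑ (7 st, q0=0, F={5}): 0:2→1,5→2 1:2→3,5→4 2:2→2,5→5 3:2→2,5→4 4:2→6,5→5 5:2→5,5→5 6:2→5,5→5 [Hopcroft].
'55': run [25, 21, 9] end={s13,s15,s16,s20,s28,s30,s34,s37,s4} rej; 2/2 single-dels accept.
'2225': run [25, 24, 23, 16, 8] end={s15,s16,s20,s28,s30,s34,s37,s4} ∉↓L; 4/4 single-dels accept.
'2522': N↓-sim [25, 24, 14, 5, 1] end={s16} ∉↓L; 4/4 deletions ∈↓L.
3 obstructions.


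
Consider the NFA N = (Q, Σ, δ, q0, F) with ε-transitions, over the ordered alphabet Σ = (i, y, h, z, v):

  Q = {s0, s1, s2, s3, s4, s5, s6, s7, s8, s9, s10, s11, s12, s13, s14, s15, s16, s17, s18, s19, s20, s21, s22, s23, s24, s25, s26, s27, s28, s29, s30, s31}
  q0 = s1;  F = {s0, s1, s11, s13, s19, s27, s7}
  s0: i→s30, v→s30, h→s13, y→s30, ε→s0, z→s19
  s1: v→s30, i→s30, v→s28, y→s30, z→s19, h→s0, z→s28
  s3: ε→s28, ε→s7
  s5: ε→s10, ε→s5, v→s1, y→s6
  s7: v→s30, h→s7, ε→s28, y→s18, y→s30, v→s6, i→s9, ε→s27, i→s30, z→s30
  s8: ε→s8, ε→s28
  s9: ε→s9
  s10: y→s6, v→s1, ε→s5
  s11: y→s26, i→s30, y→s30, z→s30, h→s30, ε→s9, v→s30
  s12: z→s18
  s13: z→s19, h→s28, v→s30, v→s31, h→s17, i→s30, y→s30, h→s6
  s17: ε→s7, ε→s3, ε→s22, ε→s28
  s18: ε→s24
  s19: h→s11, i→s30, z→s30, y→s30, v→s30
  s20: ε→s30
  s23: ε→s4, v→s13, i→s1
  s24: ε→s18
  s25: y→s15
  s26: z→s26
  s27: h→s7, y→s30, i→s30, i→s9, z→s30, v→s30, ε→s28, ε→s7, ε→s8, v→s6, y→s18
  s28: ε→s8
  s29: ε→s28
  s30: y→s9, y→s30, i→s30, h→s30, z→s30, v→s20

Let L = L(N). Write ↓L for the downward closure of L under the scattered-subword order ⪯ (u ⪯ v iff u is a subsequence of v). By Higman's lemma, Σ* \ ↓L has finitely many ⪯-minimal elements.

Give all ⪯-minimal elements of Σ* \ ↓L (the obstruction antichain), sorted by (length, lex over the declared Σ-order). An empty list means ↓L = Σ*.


A = [i, y, v, zz, zhh, hhhz].

|Q|=32, |F|=7, |δ|=87 (25 ε).
min D↑ (7 st, q0=0, F={1}): 0:i→1,y→1,h→2,z→3,v→1 1:i→1,y→1,h→1,z→1,v→1 2:i→1,y→1,h→4,z→3,v→1 3:i→1,y→1,h→5,z→1,v→1 4:i→1,y→1,h→6,z→3,v→1 5:i→1,y→1,h→1,z→1,v→1 6:i→1,y→1,h→6,z→1,v→1 [Hopcroft].
'i': N↓-sim [20, 3] end={s20,s30,s9} ∉↓L; 1/1 del acc.
'y': run [20, 6] end={s18,s20,s24,s26,s30,s9} ∉↓L; 1/1 deletions ∈↓L.
'v': |S_i|=[20, 7] end={s20,s28,s30,s31,s6,s8,s9} ∉↓L; 1/1 single-dels accept.
'zz': run [20, 8, 4] end={s20,s26,s30,s9} — reject; 2/2 del acc.
'zhh': run [20, 8, 5, 3] end={s20,s30,s9} ∉↓L; 3/3 deletions ∈↓L.
'hhhz': N↓-sim [20, 19, 18, 15, 4] end={s20,s26,s30,s9} rej; 4/4 deletions ∈↓L.
6 obstructions.


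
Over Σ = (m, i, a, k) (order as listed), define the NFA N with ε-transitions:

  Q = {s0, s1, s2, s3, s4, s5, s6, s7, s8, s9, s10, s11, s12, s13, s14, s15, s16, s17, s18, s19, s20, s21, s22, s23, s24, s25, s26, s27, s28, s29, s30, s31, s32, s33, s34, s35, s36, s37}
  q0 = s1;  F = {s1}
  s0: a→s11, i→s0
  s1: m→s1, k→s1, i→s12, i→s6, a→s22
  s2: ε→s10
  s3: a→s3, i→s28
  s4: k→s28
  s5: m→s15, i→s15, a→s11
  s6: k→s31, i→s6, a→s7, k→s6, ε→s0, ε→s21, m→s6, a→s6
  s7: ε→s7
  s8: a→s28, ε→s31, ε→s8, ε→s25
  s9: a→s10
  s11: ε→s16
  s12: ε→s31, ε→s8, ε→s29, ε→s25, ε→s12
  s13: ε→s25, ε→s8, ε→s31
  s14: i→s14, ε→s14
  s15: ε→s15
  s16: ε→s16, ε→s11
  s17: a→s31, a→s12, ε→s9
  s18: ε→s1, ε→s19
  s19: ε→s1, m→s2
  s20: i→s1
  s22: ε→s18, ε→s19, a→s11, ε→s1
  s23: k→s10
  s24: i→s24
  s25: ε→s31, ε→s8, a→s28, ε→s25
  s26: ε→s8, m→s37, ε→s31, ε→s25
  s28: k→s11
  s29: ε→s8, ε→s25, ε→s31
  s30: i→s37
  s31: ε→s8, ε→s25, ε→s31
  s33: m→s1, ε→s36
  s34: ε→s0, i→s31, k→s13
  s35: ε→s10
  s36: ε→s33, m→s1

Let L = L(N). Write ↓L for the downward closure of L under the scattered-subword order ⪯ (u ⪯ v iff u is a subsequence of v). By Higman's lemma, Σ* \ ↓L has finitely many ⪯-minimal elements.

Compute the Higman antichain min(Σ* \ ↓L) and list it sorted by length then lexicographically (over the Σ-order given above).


A = [i].

|Q|=38, |F|=1, |δ|=80 (43 ε).
min D↑ (2 st, q0=0, F={1}): 0:m→0,i→1,a→0,k→0 1:m→1,i→1,a→1,k→1 [Hopcroft].
'i': N↓-sim [18, 12] end={s0,s11,s12,s16,s21,s25,s28,s29,s31,s6,s7,s8} — reject; 1/1 deletions ∈↓L.
1 minimals (antichain).


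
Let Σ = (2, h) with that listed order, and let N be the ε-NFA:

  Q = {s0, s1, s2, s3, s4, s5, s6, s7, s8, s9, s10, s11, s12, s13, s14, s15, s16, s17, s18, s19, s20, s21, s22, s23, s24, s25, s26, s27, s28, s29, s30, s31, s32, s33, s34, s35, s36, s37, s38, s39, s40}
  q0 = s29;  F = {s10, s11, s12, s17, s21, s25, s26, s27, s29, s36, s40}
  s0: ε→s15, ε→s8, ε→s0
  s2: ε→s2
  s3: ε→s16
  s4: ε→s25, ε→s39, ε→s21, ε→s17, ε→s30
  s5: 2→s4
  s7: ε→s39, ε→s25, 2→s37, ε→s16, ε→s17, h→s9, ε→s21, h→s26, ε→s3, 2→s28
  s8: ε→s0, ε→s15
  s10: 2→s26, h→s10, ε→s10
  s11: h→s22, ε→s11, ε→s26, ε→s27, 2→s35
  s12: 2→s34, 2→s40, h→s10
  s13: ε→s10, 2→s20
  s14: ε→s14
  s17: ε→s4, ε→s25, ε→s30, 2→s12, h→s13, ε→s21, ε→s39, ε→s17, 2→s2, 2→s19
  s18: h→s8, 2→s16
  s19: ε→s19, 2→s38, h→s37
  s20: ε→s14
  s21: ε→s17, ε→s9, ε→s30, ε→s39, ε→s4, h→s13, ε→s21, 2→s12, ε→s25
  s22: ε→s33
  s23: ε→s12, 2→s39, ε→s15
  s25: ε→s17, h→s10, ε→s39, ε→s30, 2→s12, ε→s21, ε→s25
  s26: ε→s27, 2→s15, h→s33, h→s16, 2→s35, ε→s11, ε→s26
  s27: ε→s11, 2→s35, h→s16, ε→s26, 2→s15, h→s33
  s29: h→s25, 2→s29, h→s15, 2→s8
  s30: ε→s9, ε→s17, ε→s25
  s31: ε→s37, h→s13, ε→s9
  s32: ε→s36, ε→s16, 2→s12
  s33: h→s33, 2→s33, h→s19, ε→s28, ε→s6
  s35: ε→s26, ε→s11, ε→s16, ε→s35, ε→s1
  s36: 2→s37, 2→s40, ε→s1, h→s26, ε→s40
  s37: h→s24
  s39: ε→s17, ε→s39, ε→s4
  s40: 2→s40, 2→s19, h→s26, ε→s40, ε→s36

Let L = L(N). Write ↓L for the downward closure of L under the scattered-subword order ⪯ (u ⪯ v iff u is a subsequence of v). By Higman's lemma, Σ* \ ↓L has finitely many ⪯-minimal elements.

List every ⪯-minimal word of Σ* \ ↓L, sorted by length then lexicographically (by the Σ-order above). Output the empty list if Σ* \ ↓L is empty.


|Q|=41, |F|=11, |δ|=123 (73 ε).
min D↑ (7 st, q0=0, F={6}): 0:2→0,h→1 1:2→2,h→3 2:2→4,h→3 3:2→5,h→3 4:2→4,h→5 5:2→5,h→6 6:2→6,h→6.
'hh2h': N↓-sim [34, 31, 19, 17, 9] end={s16,s19,s22,s24,s28,s33,s37,s38,s6} — reject; 4/4 deletions ∈↓L.
'h22hh': run [34, 31, 23, 18, 15, 9] end={s16,s19,s22,s24,s28,s33,s37,s38,s6} rej; 5/5 del acc.
2 words, ⪯-incomp.

Antichain: [hh2h, h22hh].


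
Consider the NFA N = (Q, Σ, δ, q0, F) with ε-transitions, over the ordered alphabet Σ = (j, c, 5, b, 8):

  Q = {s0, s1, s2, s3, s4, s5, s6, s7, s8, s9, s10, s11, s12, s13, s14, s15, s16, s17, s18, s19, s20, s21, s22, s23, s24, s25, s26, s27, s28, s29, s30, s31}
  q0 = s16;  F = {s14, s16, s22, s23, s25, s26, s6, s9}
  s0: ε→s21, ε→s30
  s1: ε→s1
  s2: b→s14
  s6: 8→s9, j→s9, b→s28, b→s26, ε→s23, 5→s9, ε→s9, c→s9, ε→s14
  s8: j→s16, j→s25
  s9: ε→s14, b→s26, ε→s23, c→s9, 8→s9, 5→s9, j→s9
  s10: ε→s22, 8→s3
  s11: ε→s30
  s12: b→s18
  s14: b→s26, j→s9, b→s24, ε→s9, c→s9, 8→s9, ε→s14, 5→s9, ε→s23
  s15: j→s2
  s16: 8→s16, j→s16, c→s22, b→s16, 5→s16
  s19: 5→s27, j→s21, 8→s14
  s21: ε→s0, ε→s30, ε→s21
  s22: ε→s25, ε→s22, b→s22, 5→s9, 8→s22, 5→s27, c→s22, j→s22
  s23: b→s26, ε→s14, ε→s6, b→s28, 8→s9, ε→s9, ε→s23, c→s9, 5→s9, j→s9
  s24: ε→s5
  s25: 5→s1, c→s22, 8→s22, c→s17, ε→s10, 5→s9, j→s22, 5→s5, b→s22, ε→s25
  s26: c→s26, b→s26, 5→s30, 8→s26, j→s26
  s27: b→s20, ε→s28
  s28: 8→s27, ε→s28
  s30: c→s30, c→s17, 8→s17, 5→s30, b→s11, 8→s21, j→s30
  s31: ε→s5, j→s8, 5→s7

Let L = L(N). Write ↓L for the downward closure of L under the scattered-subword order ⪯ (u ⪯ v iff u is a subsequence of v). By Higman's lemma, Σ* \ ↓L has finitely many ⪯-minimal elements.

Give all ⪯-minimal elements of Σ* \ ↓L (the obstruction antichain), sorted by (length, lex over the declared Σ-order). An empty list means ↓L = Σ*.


A = [c5b5].

|Q|=32, |F|=8, |δ|=95 (28 ε).
min D↑ (5 st, q0=0, F={4}): 0:j→0,c→1,5→0,b→0,8→0 1:j→1,c→1,5→2,b→1,8→1 2:j→2,c→2,5→2,b→3,8→2 3:j→3,c→3,5→4,b→3,8→3 4:j→4,c→4,5→4,b→4,8→4 (ε-aug+det+¬).
'c5b5': |S_i|=[21, 20, 16, 11, 5] end={s0,s11,s17,s21,s30} — reject; 4/4 del acc.
1 obstructions.


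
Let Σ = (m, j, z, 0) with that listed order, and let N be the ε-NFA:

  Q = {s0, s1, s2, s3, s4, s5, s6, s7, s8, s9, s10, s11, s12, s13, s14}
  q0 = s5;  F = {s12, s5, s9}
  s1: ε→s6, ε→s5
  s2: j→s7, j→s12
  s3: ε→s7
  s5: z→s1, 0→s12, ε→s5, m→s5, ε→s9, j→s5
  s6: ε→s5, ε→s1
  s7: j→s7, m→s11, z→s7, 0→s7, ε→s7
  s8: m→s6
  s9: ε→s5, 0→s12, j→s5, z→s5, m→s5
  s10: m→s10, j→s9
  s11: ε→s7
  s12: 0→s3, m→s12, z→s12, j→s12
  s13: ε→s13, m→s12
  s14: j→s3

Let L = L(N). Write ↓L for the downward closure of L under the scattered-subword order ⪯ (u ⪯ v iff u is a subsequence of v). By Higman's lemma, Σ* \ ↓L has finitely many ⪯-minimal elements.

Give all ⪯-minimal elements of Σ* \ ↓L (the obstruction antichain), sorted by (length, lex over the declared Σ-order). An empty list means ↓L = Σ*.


A = [00].

|Q|=15, |F|=3, |δ|=34 (11 ε).
min D↑ (3 st, q0=0, F={2}): 0:m→0,j→0,z→0,0→1 1:m→1,j→1,z→1,0→2 2:m→2,j→2,z→2,0→2 [Hopcroft].
'00': run [8, 4, 3] end={s11,s3,s7} rej; 2/2 single-dels accept.
1 obstructions.


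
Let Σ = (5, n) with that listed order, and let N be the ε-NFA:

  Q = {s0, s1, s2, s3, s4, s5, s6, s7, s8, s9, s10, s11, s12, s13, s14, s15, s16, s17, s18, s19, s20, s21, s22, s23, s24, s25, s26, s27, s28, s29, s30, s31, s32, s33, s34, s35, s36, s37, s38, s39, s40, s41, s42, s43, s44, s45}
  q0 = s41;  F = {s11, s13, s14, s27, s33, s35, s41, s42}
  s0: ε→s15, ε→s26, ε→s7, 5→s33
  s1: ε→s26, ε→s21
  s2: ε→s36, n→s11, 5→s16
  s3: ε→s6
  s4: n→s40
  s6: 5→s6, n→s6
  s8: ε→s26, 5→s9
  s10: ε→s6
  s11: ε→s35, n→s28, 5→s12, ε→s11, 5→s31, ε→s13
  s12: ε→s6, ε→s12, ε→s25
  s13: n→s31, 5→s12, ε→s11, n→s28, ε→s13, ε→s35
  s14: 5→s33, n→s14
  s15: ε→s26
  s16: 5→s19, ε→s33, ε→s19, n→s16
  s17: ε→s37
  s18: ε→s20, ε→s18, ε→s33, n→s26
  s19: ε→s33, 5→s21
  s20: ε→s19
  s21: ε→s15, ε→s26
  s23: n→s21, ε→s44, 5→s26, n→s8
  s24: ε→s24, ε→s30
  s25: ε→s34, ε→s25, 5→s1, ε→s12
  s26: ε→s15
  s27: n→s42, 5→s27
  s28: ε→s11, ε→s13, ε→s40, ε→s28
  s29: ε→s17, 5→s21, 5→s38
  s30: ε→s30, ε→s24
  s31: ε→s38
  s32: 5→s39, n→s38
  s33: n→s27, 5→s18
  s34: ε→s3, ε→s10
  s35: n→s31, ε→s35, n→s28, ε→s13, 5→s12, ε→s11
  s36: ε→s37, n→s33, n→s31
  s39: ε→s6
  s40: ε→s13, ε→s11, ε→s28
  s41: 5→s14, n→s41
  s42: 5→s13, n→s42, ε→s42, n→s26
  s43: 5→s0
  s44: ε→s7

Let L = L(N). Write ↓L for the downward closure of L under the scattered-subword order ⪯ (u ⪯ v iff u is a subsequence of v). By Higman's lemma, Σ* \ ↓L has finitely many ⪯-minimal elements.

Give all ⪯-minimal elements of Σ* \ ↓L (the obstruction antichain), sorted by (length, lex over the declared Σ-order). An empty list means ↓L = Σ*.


Antichain: [55nn55].

|Q|=46, |F|=8, |δ|=98 (56 ε).
min D↑ (7 st, q0=0, F={6}): 0:5→1,n→0 1:5→2,n→1 2:5→2,n→3 3:5→3,n→4 4:5→5,n→4 5:5→6,n→5 6:5→6,n→6.
'55nn55': |S_i|=[25, 24, 23, 19, 18, 17, 12] end={s1,s10,s12,s15,s21,s25,s26,s3,s31,s34,s38,s6} — reject; 6/6 single-dels accept.
1 words, ⪯-incomp.


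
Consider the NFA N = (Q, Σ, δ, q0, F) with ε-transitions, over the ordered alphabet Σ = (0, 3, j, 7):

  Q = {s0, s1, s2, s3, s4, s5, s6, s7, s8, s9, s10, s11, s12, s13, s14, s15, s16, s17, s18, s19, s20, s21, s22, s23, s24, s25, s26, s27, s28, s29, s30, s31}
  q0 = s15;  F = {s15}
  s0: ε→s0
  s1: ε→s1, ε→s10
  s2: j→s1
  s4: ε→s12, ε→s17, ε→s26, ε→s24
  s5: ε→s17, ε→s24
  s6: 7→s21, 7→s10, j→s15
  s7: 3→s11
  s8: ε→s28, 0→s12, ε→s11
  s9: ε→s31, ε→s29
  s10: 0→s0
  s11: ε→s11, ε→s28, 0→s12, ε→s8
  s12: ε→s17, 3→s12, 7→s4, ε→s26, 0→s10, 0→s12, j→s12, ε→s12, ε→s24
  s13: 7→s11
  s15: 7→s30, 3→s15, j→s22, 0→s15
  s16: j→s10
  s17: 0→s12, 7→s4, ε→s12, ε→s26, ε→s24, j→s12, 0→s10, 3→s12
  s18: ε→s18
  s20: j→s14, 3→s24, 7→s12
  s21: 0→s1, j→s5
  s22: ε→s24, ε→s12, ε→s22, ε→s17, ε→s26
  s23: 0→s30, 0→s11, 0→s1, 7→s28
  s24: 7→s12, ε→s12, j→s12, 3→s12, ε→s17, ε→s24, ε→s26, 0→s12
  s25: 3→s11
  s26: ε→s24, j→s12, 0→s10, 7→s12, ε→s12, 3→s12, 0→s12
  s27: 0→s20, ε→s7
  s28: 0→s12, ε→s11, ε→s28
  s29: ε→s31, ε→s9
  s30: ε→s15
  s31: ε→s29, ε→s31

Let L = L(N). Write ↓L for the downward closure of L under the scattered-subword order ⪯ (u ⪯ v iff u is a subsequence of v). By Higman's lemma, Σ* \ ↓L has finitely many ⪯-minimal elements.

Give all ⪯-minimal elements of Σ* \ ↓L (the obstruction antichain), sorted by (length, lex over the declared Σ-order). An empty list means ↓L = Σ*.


Antichain: [j].

|Q|=32, |F|=1, |δ|=88 (43 ε).
min D↑ (2 st, q0=0, F={1}): 0:0→0,3→0,j→1,7→0 1:0→1,3→1,j→1,7→1 (ε-aug+det+¬).
'j': run [10, 8] end={s0,s10,s12,s17,s22,s24,s26,s4} rej; 1/1 single-dels accept.
1 minimals (antichain).


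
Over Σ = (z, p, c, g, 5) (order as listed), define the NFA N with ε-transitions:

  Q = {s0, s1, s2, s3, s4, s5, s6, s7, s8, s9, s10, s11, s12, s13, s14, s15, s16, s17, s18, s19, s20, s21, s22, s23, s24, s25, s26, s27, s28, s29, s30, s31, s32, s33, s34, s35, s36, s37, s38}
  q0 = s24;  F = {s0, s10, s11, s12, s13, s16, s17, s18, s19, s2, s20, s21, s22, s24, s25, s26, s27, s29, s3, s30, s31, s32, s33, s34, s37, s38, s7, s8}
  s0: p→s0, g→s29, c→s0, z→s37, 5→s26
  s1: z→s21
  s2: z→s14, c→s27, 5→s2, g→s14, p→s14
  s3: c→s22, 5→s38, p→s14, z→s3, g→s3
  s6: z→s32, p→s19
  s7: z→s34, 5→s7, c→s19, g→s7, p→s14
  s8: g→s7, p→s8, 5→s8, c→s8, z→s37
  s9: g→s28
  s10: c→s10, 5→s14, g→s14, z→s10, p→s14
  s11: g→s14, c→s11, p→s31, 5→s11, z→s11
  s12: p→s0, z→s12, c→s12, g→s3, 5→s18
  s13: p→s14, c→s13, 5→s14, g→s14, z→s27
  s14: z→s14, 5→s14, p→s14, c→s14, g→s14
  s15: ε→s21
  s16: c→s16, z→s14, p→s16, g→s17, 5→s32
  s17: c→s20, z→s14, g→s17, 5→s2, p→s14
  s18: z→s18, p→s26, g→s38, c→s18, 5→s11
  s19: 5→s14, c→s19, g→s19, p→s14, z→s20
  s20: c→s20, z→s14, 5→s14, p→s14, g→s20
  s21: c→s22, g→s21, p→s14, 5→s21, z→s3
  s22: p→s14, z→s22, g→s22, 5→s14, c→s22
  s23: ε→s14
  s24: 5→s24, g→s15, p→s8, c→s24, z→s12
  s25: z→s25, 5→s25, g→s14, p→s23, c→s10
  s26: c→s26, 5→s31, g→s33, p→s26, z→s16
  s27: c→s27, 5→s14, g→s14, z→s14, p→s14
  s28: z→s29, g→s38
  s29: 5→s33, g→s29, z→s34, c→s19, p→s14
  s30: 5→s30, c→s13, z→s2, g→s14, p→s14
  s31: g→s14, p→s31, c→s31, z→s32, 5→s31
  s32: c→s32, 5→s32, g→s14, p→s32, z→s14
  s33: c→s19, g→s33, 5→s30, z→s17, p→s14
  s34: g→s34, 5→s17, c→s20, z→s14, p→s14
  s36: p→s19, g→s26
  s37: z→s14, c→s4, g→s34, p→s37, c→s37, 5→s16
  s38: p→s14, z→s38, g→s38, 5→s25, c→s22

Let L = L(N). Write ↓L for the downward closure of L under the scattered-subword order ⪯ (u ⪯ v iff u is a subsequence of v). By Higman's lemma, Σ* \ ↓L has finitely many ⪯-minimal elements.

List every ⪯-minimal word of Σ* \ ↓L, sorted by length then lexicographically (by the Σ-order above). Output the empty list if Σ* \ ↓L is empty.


Antichain: [gp, pzz, gc5, z55g].

|Q|=39, |F|=28, |δ|=156 (2 ε).
min D↑ (29 st, q0=0, F={9}): 0:z→1,p→2,c→0,g→3,5→0 1:z→1,p→4,c→1,g→5,5→6 2:z→7,p→2,c→2,g→8,5→2 3:z→5,p→9,c→10,g→3,5→3 4:z→7,p→4,c→4,g→11,5→12 5:z→5,p→9,c→10,g→5,5→13 6:z→6,p→12,c→6,g→13,5→14 7:z→9,p→7,c→7,g→15,5→16 8:z→15,p→9,c→17,g→8,5→8 9:z→9,p→9,c→9,g→9,5→9 10:z→10,p→9,c→10,g→10,5→9 11:z→15,p→9,c→17,g→11,5→18 12:z→16,p→12,c→12,g→18,5→19 13:z→13,p→9,c→10,g→13,5→20 14:z→14,p→19,c→14,g→9,5→14 15:z→9,p→9,c→21,g→15,5→22 16:z→9,p→16,c→16,g→22,5→23 17:z→21,p→9,c→17,g→17,5→9 18:z→22,p→9,c→17,g→18,5→24 19:z→23,p→19,c→19,g→9,5→19 20:z→20,p→9,c→25,g→9,5→20 21:z→9,p→9,c→21,g→21,5→9 22:z→9,p→9,c→21,g→22,5→26 23:z→9,p→23,c→23,g→9,5→23 24:z→26,p→9,c→27,g→9,5→24 25:z→25,p→9,c→25,g→9,5→9 26:z→9,p→9,c→28,g→9,5→26 27:z→28,p→9,c→27,g→9,5→9 28:z→9,p→9,c→28,g→9,5→9 [Hopcroft].
'gp': N↓-sim [32, 20, 2] end={s14,s23} ∉↓L; 2/2 single-dels accept.
'pzz': run [32, 21, 10, 1] end={s14} rej; 3/3 deletions ∈↓L.
'gc5': N↓-sim [32, 20, 7, 1] end={s14} rej; 3/3 deletions ∈↓L.
'z55g': |S_i|=[32, 27, 20, 11, 1] end={s14} rej; 4/4 deletions ∈↓L.
4 minimals (antichain).


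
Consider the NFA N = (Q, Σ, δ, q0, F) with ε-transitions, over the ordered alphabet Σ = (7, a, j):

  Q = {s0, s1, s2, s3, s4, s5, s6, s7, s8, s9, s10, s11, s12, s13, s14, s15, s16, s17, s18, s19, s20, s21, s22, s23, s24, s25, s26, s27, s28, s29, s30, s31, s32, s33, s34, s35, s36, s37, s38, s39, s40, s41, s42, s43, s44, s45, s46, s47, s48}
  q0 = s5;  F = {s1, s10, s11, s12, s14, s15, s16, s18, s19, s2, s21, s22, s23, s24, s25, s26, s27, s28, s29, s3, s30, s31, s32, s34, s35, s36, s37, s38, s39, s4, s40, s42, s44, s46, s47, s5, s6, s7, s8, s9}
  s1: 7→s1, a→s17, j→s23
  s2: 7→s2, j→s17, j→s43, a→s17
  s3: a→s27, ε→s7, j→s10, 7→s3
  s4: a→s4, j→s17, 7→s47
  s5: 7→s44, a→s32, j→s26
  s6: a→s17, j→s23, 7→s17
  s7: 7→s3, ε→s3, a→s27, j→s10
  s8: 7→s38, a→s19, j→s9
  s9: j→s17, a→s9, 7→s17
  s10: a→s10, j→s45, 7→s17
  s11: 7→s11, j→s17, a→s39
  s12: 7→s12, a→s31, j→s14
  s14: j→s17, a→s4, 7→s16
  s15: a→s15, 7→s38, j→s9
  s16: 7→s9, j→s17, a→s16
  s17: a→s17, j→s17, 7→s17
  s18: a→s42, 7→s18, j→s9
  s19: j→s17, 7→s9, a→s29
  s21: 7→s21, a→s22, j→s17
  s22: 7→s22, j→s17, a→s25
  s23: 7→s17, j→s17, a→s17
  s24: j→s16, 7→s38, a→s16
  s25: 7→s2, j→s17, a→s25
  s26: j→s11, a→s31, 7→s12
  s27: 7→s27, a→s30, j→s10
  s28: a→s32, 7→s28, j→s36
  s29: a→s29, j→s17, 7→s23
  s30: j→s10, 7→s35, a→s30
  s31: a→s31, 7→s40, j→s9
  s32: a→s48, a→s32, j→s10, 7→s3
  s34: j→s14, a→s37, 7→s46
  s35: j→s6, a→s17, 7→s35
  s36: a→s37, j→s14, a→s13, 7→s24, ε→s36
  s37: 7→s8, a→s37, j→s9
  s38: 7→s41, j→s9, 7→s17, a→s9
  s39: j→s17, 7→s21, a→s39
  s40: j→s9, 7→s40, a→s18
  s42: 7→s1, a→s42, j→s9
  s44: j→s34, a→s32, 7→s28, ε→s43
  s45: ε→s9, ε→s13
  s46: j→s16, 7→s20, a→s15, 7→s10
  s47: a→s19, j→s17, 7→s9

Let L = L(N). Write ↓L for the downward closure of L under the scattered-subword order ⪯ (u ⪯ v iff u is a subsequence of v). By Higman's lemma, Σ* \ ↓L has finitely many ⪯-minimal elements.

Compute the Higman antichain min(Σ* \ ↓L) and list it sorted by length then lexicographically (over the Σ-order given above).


min(Σ*\↓L) = [aj7, jjj, 7j777, 77j7aj, 7ja7aj, a7aa7a].

|Q|=49, |F|=40, |δ|=134 (6 ε).
min D↑ (40 st, q0=0, F={16}): 0:7→1,a→2,j→3 1:7→4,a→2,j→5 2:7→6,a→2,j→7 3:7→8,a→9,j→10 4:7→4,a→2,j→11 5:7→12,a→13,j→14 6:7→6,a→15,j→7 7:7→16,a→7,j→17 8:7→8,a→9,j→14 9:7→18,a→9,j→17 10:7→10,a→19,j→16 11:7→20,a→13,j→14 12:7→7,a→21,j→22 13:7→23,a→13,j→17 14:7→22,a→24,j→16 15:7→15,a→25,j→7 16:7→16,a→16,j→16 17:7→16,a→17,j→16 18:7→18,a→26,j→17 19:7→27,a→19,j→16 20:7→28,a→22,j→22 21:7→28,a→21,j→17 22:7→17,a→22,j→16 23:7→28,a→29,j→17 24:7→30,a→24,j→16 25:7→31,a→25,j→7 26:7→26,a→32,j→17 27:7→27,a→33,j→16 28:7→16,a→17,j→17 29:7→17,a→34,j→16 30:7→17,a→29,j→16 31:7→31,a→16,j→35 32:7→36,a→32,j→17 33:7→33,a→37,j→16 34:7→38,a→34,j→16 35:7→16,a→16,j→38 36:7→36,a→16,j→38 37:7→39,a→37,j→16 38:7→16,a→16,j→16 39:7→39,a→16,j→16 [Hopcroft].
'aj7': N↓-sim [47, 35, 8, 1] end={s17} — reject; 3/3 deletions ∈↓L.
'jjj': |S_i|=[47, 37, 18, 2] end={s17,s43} rej; 3/3 single-dels accept.
'7j777': |S_i|=[47, 45, 24, 17, 9, 2] end={s17,s41} rej; 5/5 single-dels accept.
'77j7aj': |S_i|=[47, 45, 43, 20, 11, 6, 1] end={s17} rej; 6/6 deletions ∈↓L.
'7ja7aj': N↓-sim [47, 45, 24, 16, 9, 5, 1] end={s17} — reject; 6/6 deletions ∈↓L.
'a7aa7a': N↓-sim [47, 35, 27, 19, 15, 7, 1] end={s17} rej; 6/6 deletions ∈↓L.
6 words, ⪯-incomp.


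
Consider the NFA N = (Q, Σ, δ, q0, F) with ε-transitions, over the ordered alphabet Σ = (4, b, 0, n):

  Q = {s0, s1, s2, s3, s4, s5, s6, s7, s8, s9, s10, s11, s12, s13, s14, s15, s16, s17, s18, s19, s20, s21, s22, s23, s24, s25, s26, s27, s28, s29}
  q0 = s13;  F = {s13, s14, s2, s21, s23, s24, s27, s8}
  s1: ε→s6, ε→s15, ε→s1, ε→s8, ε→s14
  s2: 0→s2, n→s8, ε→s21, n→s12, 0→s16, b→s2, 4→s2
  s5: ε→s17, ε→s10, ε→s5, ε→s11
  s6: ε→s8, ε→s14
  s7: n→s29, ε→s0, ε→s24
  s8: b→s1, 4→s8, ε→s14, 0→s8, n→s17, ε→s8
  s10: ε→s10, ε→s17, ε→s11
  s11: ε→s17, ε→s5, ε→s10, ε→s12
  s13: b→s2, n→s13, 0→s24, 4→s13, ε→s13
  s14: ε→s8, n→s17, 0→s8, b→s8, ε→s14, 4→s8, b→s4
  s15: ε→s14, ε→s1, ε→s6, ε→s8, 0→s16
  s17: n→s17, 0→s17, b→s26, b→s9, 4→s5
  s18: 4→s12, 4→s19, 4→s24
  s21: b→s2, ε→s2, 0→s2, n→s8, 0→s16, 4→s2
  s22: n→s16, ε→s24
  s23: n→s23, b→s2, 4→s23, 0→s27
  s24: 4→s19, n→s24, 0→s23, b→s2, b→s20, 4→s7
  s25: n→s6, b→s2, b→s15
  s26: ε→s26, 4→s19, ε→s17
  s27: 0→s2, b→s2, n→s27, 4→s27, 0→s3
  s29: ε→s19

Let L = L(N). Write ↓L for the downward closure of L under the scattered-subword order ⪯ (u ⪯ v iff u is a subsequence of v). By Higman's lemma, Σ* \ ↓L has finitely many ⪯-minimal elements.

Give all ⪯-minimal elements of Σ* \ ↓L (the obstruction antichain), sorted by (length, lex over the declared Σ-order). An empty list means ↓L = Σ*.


|Q|=30, |F|=8, |δ|=89 (35 ε).
min D↑ (7 st, q0=0, F={5}): 0:4→0,b→1,0→2,n→0 1:4→1,b→1,0→1,n→3 2:4→2,b→1,0→4,n→2 3:4→3,b→3,0→3,n→5 4:4→4,b→1,0→6,n→4 5:4→5,b→5,0→5,n→5 6:4→6,b→1,0→1,n→6 (ε-aug+det+¬).
'bnn': run [26, 18, 15, 8] end={s10,s11,s12,s17,s19,s26,s5,s9} rej; 3/3 deletions ∈↓L.
'0000nn': N↓-sim [26, 25, 20, 19, 18, 15, 8] end={s10,s11,s12,s17,s19,s26,s5,s9} — reject; 6/6 del acc.
2 words, ⪯-incomp.

min(Σ*\↓L) = [bnn, 0000nn].


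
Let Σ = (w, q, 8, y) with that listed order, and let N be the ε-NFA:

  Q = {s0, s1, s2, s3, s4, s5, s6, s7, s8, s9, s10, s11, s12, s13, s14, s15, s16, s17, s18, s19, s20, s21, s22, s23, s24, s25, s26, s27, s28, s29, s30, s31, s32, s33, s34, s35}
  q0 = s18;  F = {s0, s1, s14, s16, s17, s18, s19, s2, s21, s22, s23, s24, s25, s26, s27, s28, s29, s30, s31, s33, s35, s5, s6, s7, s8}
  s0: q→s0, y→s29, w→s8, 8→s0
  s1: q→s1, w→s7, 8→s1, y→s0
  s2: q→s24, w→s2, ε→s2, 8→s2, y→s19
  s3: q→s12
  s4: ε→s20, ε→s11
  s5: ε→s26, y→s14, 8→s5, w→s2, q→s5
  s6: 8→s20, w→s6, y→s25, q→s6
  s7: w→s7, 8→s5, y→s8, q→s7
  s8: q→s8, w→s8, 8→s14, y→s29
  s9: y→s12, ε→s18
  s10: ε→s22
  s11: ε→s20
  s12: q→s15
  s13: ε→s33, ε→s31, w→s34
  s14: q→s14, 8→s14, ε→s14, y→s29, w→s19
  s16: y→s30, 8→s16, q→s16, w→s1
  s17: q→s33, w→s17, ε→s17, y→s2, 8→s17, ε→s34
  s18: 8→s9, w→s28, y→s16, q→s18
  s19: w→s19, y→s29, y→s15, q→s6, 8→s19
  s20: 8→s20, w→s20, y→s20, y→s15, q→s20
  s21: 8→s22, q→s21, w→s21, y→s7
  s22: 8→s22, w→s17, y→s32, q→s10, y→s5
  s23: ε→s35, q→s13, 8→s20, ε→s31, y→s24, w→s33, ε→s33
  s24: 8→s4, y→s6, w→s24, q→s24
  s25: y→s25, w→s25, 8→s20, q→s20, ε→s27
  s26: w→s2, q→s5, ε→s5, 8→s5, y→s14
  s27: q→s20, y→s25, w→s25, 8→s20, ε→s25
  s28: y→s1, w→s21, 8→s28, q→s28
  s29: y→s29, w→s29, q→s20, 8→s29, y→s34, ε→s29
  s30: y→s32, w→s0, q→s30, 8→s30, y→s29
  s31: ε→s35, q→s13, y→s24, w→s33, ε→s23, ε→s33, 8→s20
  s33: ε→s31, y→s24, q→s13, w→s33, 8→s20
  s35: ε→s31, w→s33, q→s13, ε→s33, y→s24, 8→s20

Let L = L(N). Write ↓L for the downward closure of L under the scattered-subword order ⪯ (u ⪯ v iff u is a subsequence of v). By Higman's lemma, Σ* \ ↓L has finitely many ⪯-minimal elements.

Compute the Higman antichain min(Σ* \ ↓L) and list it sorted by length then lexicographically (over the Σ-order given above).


|Q|=36, |F|=25, |δ|=138 (25 ε).
min D↑ (21 st, q0=0, F={13}): 0:w→1,q→0,8→0,y→2 1:w→3,q→1,8→1,y→4 2:w→4,q→2,8→2,y→5 3:w→3,q→3,8→6,y→7 4:w→7,q→4,8→4,y→8 5:w→8,q→5,8→5,y→9 6:w→10,q→6,8→6,y→11 7:w→7,q→7,8→11,y→12 8:w→12,q→8,8→8,y→9 9:w→9,q→13,8→9,y→9 10:w→10,q→14,8→10,y→15 11:w→15,q→11,8→11,y→16 12:w→12,q→12,8→16,y→9 13:w→13,q→13,8→13,y→13 14:w→14,q→14,8→13,y→17 15:w→15,q→17,8→15,y→18 16:w→18,q→16,8→16,y→9 17:w→17,q→17,8→13,y→19 18:w→18,q→19,8→18,y→9 19:w→19,q→19,8→13,y→20 20:w→20,q→13,8→13,y→20 (ε-aug+det+¬).
'yyyq': run [35, 23, 13, 7, 2] end={s15,s20} — reject; 4/4 deletions ∈↓L.
'ww8wq8': |S_i|=[35, 30, 27, 24, 18, 14, 4] end={s11,s15,s20,s4} ∉↓L; 6/6 del acc.
2 words, ⪯-incomp.

min(Σ*\↓L) = [yyyq, ww8wq8].


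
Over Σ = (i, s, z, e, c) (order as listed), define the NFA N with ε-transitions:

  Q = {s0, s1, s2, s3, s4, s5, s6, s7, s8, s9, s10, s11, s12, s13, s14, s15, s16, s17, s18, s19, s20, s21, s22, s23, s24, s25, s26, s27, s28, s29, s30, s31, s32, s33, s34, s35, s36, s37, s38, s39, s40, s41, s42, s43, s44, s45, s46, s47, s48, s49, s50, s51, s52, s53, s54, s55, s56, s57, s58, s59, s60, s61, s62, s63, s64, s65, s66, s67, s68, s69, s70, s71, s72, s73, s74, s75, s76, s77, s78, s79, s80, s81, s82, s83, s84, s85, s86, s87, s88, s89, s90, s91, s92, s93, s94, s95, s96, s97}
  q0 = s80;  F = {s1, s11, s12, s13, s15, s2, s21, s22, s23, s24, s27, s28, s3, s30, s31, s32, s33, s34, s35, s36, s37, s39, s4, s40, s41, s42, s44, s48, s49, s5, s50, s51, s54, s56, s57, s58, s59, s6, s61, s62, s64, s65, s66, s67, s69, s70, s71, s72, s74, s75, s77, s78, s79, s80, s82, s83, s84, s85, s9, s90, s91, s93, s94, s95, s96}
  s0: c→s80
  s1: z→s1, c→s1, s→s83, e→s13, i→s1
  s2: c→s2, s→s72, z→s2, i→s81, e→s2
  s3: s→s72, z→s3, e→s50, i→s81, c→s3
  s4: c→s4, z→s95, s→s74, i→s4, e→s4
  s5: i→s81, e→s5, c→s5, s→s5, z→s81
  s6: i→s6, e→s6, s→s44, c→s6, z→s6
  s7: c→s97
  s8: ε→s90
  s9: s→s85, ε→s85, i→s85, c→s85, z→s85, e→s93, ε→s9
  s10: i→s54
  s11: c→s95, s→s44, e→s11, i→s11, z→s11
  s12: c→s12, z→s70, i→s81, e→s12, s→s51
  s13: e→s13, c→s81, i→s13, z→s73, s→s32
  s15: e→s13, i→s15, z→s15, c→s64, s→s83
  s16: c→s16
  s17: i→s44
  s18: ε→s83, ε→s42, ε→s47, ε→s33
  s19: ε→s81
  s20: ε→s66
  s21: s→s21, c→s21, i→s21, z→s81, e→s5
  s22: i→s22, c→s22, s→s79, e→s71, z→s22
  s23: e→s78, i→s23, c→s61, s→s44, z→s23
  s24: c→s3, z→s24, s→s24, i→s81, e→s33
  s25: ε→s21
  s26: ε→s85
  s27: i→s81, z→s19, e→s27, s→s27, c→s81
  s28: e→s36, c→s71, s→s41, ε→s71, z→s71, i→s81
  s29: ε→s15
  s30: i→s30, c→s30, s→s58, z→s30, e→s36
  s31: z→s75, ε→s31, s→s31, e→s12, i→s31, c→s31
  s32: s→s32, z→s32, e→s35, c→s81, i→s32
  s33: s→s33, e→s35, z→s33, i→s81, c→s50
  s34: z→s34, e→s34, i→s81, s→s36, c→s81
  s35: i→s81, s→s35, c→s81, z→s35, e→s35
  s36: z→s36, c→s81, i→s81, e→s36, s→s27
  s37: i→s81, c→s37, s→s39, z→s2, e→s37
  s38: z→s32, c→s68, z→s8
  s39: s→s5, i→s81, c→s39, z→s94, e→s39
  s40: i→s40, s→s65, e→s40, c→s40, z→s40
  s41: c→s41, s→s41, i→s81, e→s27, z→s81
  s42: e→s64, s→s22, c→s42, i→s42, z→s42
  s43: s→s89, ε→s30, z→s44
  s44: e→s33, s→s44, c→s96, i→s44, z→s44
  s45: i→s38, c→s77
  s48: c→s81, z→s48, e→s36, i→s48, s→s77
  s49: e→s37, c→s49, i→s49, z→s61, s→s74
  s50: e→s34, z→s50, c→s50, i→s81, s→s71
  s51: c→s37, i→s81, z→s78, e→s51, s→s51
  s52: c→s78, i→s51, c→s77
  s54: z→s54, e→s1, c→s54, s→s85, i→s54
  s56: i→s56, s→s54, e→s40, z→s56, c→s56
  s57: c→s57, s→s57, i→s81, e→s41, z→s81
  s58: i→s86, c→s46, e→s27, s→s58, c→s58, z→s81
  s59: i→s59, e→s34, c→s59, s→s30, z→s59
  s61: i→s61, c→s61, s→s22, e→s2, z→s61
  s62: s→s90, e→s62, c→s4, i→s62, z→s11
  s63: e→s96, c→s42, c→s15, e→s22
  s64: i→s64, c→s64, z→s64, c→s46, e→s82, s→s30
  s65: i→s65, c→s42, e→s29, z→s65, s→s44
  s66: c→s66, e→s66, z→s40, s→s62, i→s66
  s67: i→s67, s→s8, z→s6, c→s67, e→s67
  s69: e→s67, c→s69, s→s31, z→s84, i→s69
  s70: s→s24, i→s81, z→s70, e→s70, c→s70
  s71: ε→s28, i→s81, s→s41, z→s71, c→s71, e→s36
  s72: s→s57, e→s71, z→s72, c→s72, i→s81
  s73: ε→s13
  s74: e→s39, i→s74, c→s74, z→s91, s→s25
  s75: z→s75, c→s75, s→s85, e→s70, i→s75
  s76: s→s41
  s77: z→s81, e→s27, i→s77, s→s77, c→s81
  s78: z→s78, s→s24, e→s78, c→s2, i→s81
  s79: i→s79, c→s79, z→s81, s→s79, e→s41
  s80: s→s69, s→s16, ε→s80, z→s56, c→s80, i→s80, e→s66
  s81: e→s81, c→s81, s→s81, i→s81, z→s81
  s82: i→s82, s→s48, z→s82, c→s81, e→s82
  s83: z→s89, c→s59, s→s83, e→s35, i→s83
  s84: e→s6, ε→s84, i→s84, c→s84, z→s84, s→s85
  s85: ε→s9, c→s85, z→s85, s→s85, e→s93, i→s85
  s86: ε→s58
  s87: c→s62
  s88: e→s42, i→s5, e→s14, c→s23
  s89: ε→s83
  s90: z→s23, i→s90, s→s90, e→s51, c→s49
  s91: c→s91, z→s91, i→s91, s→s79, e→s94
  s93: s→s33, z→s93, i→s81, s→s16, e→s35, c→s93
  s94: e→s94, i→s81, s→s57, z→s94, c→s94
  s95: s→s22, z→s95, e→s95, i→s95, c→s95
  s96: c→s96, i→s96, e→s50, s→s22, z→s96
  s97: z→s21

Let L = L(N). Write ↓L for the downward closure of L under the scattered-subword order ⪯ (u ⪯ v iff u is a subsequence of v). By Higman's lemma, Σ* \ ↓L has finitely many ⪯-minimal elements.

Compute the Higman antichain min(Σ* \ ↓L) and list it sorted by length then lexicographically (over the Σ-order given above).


min(Σ*\↓L) = [ssei, zseec, escssz].

|Q|=98, |F|=65, |δ|=382 (22 ε).
min D↑ (64 st, q0=0, F={20}): 0:i→0,s→1,z→2,e→3,c→0 1:i→1,s→4,z→5,e→6,c→1 2:i→2,s→7,z→2,e→8,c→2 3:i→3,s→9,z→8,e→3,c→3 4:i→4,s→4,z→10,e→11,c→4 5:i→5,s→12,z→5,e→13,c→5 6:i→6,s→14,z→13,e→6,c→6 7:i→7,s→12,z→7,e→15,c→7 8:i→8,s→16,z→8,e→8,c→8 9:i→9,s→14,z→17,e→9,c→18 10:i→10,s→12,z→10,e→19,c→10 11:i→20,s→21,z→19,e→11,c→11 12:i→12,s→12,z→12,e→22,c→12 13:i→13,s→23,z→13,e→13,c→13 14:i→14,s→14,z→24,e→21,c→25 15:i→15,s→26,z→15,e→27,c→15 16:i→16,s→23,z→16,e→28,c→29 17:i→17,s→23,z→17,e→17,c→30 18:i→18,s→31,z→30,e→18,c→18 19:i→20,s→32,z→19,e→19,c→19 20:i→20,s→20,z→20,e→20,c→20 21:i→20,s→21,z→33,e→21,c→34 22:i→20,s→35,z→22,e→36,c→22 23:i→23,s→23,z→23,e→35,c→37 24:i→24,s→23,z→24,e→33,c→38 25:i→25,s→31,z→38,e→34,c→25 26:i→26,s→26,z→26,e→36,c→39 27:i→27,s→40,z→27,e→27,c→20 28:i→28,s→26,z→28,e→27,c→41 29:i→29,s→42,z→29,e→41,c→29 30:i→30,s→42,z→30,e→30,c→30 31:i→31,s→43,z→44,e→45,c→31 32:i→20,s→32,z→32,e→35,c→46 33:i→20,s→32,z→33,e→33,c→47 34:i→20,s→45,z→47,e→34,c→34 35:i→20,s→35,z→35,e→36,c→48 36:i→20,s→36,z→36,e→36,c→20 37:i→37,s→42,z→37,e→48,c→37 38:i→38,s→42,z→38,e→47,c→38 39:i→39,s→49,z→39,e→50,c→39 40:i→40,s→40,z→40,e→36,c→20 41:i→41,s→49,z→41,e→51,c→41 42:i→42,s→52,z→42,e→53,c→42 43:i→43,s→43,z→20,e→54,c→43 44:i→44,s→52,z→44,e→55,c→44 45:i→20,s→54,z→55,e→45,c→45 46:i→20,s→56,z→46,e→48,c→46 47:i→20,s→56,z→47,e→47,c→47 48:i→20,s→53,z→48,e→50,c→48 49:i→49,s→57,z→49,e→58,c→49 50:i→20,s→58,z→50,e→50,c→20 51:i→51,s→59,z→51,e→51,c→20 52:i→52,s→52,z→20,e→60,c→52 53:i→20,s→60,z→53,e→58,c→53 54:i→20,s→54,z→20,e→54,c→54 55:i→20,s→61,z→55,e→55,c→55 56:i→20,s→61,z→56,e→53,c→56 57:i→57,s→57,z→20,e→62,c→57 58:i→20,s→62,z→58,e→58,c→20 59:i→59,s→63,z→59,e→58,c→20 60:i→20,s→60,z→20,e→62,c→60 61:i→20,s→61,z→20,e→60,c→61 62:i→20,s→62,z→20,e→62,c→20 63:i→63,s→63,z→20,e→62,c→20 (ε-aug+det+¬).
'ssei': |S_i|=[75, 71, 53, 26, 1] end={s81} ∉↓L; 4/4 del acc.
'zseec': run [75, 57, 43, 30, 12, 1] end={s81} — reject; 5/5 deletions ∈↓L.
'escssz': N↓-sim [75, 66, 58, 39, 24, 13, 2] end={s19,s81} rej; 6/6 del acc.
3 obstructions.
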